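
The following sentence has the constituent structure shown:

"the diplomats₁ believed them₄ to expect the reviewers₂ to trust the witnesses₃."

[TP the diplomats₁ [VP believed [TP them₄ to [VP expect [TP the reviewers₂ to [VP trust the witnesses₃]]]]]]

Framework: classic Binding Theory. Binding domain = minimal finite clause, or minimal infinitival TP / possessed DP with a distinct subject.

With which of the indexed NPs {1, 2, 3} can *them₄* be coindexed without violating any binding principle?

none

*them* is a pronoun, so Principle B applies: it must be free in its binding domain.
Binding domain of *them₄*: the matrix TP, whose subject is the diplomats₁.
*the diplomats₁* c-commands the pronoun within its binding domain → coindexation would violate Principle B.
*the reviewers₂*: the pronoun c-commands this R-expression → coindexation would violate Principle C on *the reviewers₂*.
*the witnesses₃*: the pronoun c-commands this R-expression → coindexation would violate Principle C on *the witnesses₃*.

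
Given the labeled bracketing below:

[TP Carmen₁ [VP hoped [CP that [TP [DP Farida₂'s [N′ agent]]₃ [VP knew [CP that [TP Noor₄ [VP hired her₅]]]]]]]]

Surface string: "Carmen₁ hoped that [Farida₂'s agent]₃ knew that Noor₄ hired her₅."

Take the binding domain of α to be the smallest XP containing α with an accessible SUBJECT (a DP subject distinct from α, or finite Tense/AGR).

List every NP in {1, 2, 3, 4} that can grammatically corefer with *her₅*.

{1, 2, 3}

*her* is a pronoun, so Principle B applies: it must be free in its binding domain.
Binding domain of *her₅*: the embedded TP, whose subject is Noor₄.
*Carmen₁* c-commands the pronoun but from outside its binding domain, and is not c-commanded by it → coindexation permitted.
*Farida₂* and the pronoun do not c-command one another → neither Principle B nor Principle C is at stake; coindexation permitted.
*[Farida₂'s agent]₃* c-commands the pronoun but from outside its binding domain, and is not c-commanded by it → coindexation permitted.
*Noor₄* c-commands the pronoun within its binding domain → coindexation would violate Principle B.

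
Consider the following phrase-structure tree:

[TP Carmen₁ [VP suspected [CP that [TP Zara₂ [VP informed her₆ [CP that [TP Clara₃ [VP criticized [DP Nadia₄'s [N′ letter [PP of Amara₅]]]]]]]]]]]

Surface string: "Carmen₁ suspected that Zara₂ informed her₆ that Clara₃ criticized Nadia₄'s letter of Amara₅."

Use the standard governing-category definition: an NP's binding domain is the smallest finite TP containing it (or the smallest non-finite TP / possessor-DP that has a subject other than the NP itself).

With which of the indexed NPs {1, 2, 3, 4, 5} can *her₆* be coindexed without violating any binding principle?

*her* is a pronoun, so Principle B applies: it must be free in its binding domain.
Binding domain of *her₆*: the embedded TP, whose subject is Zara₂.
*Carmen₁* c-commands the pronoun but from outside its binding domain, and is not c-commanded by it → coindexation permitted.
*Zara₂* c-commands the pronoun within its binding domain → coindexation would violate Principle B.
*Clara₃*: the pronoun c-commands this R-expression → coindexation would violate Principle C on *Clara₃*.
*Nadia₄*: the pronoun c-commands this R-expression → coindexation would violate Principle C on *Nadia₄*.
*Amara₅*: the pronoun c-commands this R-expression → coindexation would violate Principle C on *Amara₅*.

{1}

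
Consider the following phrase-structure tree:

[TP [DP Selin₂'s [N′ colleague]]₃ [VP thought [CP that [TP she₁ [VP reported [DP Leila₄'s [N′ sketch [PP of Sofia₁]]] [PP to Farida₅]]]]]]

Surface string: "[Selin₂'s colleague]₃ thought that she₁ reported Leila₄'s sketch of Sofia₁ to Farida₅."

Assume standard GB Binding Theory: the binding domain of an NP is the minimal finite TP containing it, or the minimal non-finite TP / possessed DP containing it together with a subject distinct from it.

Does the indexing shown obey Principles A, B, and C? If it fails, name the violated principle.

Principle C

The two coindexed NPs are *she₁* and *Sofia₁*.
*Sofia₁* is an R-expression. Principle C requires it to be free everywhere.
*she₁* c-commands it and carries the same index.
The R-expression is bound → Principle C violation.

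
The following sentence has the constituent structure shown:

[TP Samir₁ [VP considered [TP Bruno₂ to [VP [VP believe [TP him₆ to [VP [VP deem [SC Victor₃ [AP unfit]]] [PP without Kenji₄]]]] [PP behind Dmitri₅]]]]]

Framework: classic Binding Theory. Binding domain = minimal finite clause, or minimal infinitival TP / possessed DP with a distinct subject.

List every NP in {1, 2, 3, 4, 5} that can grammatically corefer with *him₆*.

{1, 5}

*him* is a pronoun, so Principle B applies: it must be free in its binding domain.
Binding domain of *him₆*: the embedded TP, whose subject is Bruno₂.
*Samir₁* c-commands the pronoun but from outside its binding domain, and is not c-commanded by it → coindexation permitted.
*Bruno₂* c-commands the pronoun within its binding domain → coindexation would violate Principle B.
*Victor₃*: the pronoun c-commands this R-expression → coindexation would violate Principle C on *Victor₃*.
*Kenji₄*: the pronoun c-commands this R-expression → coindexation would violate Principle C on *Kenji₄*.
*Dmitri₅* and the pronoun do not c-command one another → neither Principle B nor Principle C is at stake; coindexation permitted.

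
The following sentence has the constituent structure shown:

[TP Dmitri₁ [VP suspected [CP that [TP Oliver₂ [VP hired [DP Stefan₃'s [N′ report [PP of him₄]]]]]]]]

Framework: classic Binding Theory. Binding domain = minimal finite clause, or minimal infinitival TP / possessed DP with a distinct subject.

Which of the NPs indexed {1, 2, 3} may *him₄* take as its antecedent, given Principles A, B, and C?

*him* is a pronoun, so Principle B applies: it must be free in its binding domain.
Binding domain of *him₄*: the possessed DP, whose subject is Stefan₃.
*Dmitri₁* c-commands the pronoun but from outside its binding domain, and is not c-commanded by it → coindexation permitted.
*Oliver₂* c-commands the pronoun but from outside its binding domain, and is not c-commanded by it → coindexation permitted.
*Stefan₃* c-commands the pronoun within its binding domain → coindexation would violate Principle B.

{1, 2}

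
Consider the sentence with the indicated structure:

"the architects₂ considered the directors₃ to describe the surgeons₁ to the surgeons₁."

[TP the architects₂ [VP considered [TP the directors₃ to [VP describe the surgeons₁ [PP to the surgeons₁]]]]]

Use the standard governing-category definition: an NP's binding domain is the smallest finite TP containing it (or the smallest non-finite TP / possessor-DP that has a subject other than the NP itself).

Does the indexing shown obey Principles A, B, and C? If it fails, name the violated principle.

The two coindexed NPs are *the surgeons₁* (the lower occurrence) and *the surgeons₁* (the higher occurrence).
*the surgeons₁* (the lower occurrence) is an R-expression. Principle C requires it to be free everywhere.
*the surgeons₁* (the higher occurrence) c-commands it and carries the same index.
The R-expression is bound → Principle C violation.

Principle C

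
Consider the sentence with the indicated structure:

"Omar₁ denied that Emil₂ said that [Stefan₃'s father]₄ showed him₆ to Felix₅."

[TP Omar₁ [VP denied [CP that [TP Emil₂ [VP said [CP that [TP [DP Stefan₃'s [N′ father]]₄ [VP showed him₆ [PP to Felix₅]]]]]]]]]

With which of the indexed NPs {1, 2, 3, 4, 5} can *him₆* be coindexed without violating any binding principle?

{1, 2, 3}

*him* is a pronoun, so Principle B applies: it must be free in its binding domain.
Binding domain of *him₆*: the embedded TP, whose subject is [Stefan₃'s father]₄.
*Omar₁* c-commands the pronoun but from outside its binding domain, and is not c-commanded by it → coindexation permitted.
*Emil₂* c-commands the pronoun but from outside its binding domain, and is not c-commanded by it → coindexation permitted.
*Stefan₃* and the pronoun do not c-command one another → neither Principle B nor Principle C is at stake; coindexation permitted.
*[Stefan₃'s father]₄* c-commands the pronoun within its binding domain → coindexation would violate Principle B.
*Felix₅*: the pronoun c-commands this R-expression → coindexation would violate Principle C on *Felix₅*.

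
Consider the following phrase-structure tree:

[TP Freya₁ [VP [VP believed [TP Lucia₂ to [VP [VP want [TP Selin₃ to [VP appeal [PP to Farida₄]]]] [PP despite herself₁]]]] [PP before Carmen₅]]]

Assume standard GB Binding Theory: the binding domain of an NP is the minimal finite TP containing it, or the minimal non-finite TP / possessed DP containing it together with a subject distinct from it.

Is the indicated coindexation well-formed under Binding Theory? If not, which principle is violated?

Principle A

The two coindexed NPs are *Freya₁* and *herself₁*.
*herself₁* is an anaphor. Principle A requires it to be bound within its binding domain — the embedded TP, whose subject is Lucia₂.
Within that domain it is c-commanded by *Lucia₂*, which does not share its index.
*Freya₁* does c-command the anaphor, but from outside its binding domain.
The anaphor is unbound in its domain → Principle A violation.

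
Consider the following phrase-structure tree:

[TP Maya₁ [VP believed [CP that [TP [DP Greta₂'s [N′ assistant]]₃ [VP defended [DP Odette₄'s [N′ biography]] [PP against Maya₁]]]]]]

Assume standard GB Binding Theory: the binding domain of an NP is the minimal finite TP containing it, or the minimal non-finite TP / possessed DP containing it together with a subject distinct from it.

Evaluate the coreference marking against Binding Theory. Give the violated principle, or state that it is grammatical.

The two coindexed NPs are *Maya₁* (the higher occurrence) and *Maya₁* (the lower occurrence).
*Maya₁* (the lower occurrence) is an R-expression. Principle C requires it to be free everywhere.
*Maya₁* (the higher occurrence) c-commands it and carries the same index.
The R-expression is bound → Principle C violation.

Principle C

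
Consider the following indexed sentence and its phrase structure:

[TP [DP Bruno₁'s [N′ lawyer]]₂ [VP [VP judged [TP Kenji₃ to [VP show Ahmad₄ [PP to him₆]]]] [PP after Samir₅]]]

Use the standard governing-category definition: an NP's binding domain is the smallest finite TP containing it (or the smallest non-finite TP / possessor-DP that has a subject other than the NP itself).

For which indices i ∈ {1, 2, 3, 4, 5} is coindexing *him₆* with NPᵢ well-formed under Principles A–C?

{1, 2, 5}

*him* is a pronoun, so Principle B applies: it must be free in its binding domain.
Binding domain of *him₆*: the embedded TP, whose subject is Kenji₃.
*Bruno₁* and the pronoun do not c-command one another → neither Principle B nor Principle C is at stake; coindexation permitted.
*[Bruno₁'s lawyer]₂* c-commands the pronoun but from outside its binding domain, and is not c-commanded by it → coindexation permitted.
*Kenji₃* c-commands the pronoun within its binding domain → coindexation would violate Principle B.
*Ahmad₄* c-commands the pronoun within its binding domain → coindexation would violate Principle B.
*Samir₅* and the pronoun do not c-command one another → neither Principle B nor Principle C is at stake; coindexation permitted.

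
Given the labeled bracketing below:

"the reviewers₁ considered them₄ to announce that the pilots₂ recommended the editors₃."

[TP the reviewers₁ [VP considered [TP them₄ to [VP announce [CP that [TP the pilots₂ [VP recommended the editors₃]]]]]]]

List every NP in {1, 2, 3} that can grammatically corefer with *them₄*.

none

*them* is a pronoun, so Principle B applies: it must be free in its binding domain.
Binding domain of *them₄*: the matrix TP, whose subject is the reviewers₁.
*the reviewers₁* c-commands the pronoun within its binding domain → coindexation would violate Principle B.
*the pilots₂*: the pronoun c-commands this R-expression → coindexation would violate Principle C on *the pilots₂*.
*the editors₃*: the pronoun c-commands this R-expression → coindexation would violate Principle C on *the editors₃*.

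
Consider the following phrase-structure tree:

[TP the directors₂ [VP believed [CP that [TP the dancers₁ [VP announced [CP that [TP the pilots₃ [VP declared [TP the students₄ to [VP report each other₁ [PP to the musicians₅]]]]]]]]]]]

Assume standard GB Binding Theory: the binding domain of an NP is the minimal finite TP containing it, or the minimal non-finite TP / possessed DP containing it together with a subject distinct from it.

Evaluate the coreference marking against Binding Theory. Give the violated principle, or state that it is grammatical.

The two coindexed NPs are *the dancers₁* and *each other₁*.
*each other₁* is an anaphor. Principle A requires it to be bound within its binding domain — the embedded TP, whose subject is the students₄.
Within that domain it is c-commanded by *the students₄*, which does not share its index.
*the dancers₁* does c-command the anaphor, but from outside its binding domain.
The anaphor is unbound in its domain → Principle A violation.

Principle A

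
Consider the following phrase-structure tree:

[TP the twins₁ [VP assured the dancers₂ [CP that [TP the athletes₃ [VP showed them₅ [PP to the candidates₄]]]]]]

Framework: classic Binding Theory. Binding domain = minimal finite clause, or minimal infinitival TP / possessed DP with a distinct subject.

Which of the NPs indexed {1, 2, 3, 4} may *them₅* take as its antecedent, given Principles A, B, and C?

{1, 2}

*them* is a pronoun, so Principle B applies: it must be free in its binding domain.
Binding domain of *them₅*: the embedded TP, whose subject is the athletes₃.
*the twins₁* c-commands the pronoun but from outside its binding domain, and is not c-commanded by it → coindexation permitted.
*the dancers₂* c-commands the pronoun but from outside its binding domain, and is not c-commanded by it → coindexation permitted.
*the athletes₃* c-commands the pronoun within its binding domain → coindexation would violate Principle B.
*the candidates₄*: the pronoun c-commands this R-expression → coindexation would violate Principle C on *the candidates₄*.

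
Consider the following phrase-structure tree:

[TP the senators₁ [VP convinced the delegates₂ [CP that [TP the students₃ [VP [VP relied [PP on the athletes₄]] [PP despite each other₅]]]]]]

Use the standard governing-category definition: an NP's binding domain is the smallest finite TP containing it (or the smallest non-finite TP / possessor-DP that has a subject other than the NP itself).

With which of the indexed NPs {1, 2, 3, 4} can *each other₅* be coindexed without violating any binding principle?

{3}

*each other* is an anaphor, so Principle A applies: it must be bound in its binding domain.
Binding domain of *each other₅*: the embedded TP, whose subject is the students₃.
*the senators₁* c-commands the anaphor but is outside its binding domain → cannot satisfy Principle A.
*the delegates₂* c-commands the anaphor but is outside its binding domain → cannot satisfy Principle A.
*the students₃* c-commands the anaphor within its binding domain → licit binder.
*the athletes₄* does not c-command the anaphor → cannot bind it.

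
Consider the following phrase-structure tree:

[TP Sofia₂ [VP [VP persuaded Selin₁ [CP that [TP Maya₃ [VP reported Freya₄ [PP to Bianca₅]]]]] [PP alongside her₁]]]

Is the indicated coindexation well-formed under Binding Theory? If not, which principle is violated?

grammatical

The two coindexed NPs are *Selin₁* and *her₁*.
*her₁* is a pronoun; its binding domain is the matrix TP, whose subject is Sofia₂. Within that domain it is c-commanded only by *Sofia₂*, which carries a different index — the pronoun is free locally, so Principle B holds.
*Selin₁* is an R-expression; *her₁* does not c-command it, and no other NP shares its index, so Principle C is satisfied.
All principles are respected.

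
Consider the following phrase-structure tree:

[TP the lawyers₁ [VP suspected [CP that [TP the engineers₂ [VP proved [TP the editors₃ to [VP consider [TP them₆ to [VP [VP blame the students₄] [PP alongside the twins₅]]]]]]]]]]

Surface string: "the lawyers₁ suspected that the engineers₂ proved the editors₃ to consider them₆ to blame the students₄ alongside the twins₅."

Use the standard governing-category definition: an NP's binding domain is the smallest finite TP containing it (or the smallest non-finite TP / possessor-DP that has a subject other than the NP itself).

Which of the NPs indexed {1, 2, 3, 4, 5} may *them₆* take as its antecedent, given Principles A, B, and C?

{1, 2}

*them* is a pronoun, so Principle B applies: it must be free in its binding domain.
Binding domain of *them₆*: the embedded TP, whose subject is the editors₃.
*the lawyers₁* c-commands the pronoun but from outside its binding domain, and is not c-commanded by it → coindexation permitted.
*the engineers₂* c-commands the pronoun but from outside its binding domain, and is not c-commanded by it → coindexation permitted.
*the editors₃* c-commands the pronoun within its binding domain → coindexation would violate Principle B.
*the students₄*: the pronoun c-commands this R-expression → coindexation would violate Principle C on *the students₄*.
*the twins₅*: the pronoun c-commands this R-expression → coindexation would violate Principle C on *the twins₅*.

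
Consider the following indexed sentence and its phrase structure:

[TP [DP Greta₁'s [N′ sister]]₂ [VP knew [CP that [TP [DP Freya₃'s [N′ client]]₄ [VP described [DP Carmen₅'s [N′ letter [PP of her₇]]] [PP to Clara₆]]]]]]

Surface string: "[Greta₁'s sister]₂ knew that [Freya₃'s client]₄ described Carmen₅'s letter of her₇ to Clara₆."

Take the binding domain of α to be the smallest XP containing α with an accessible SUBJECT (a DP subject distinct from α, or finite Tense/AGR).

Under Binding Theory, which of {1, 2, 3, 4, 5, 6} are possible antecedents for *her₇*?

*her* is a pronoun, so Principle B applies: it must be free in its binding domain.
Binding domain of *her₇*: the possessed DP, whose subject is Carmen₅.
*Greta₁* and the pronoun do not c-command one another → neither Principle B nor Principle C is at stake; coindexation permitted.
*[Greta₁'s sister]₂* c-commands the pronoun but from outside its binding domain, and is not c-commanded by it → coindexation permitted.
*Freya₃* and the pronoun do not c-command one another → neither Principle B nor Principle C is at stake; coindexation permitted.
*[Freya₃'s client]₄* c-commands the pronoun but from outside its binding domain, and is not c-commanded by it → coindexation permitted.
*Carmen₅* c-commands the pronoun within its binding domain → coindexation would violate Principle B.
*Clara₆* and the pronoun do not c-command one another → neither Principle B nor Principle C is at stake; coindexation permitted.

{1, 2, 3, 4, 6}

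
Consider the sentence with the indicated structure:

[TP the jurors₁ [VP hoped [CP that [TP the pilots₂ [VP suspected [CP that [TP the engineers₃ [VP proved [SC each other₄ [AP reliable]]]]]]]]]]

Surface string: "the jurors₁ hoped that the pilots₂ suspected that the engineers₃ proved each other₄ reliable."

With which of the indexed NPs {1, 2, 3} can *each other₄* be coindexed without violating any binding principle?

*each other* is an anaphor, so Principle A applies: it must be bound in its binding domain.
Binding domain of *each other₄*: the embedded TP, whose subject is the engineers₃.
*the jurors₁* c-commands the anaphor but is outside its binding domain → cannot satisfy Principle A.
*the pilots₂* c-commands the anaphor but is outside its binding domain → cannot satisfy Principle A.
*the engineers₃* c-commands the anaphor within its binding domain → licit binder.

{3}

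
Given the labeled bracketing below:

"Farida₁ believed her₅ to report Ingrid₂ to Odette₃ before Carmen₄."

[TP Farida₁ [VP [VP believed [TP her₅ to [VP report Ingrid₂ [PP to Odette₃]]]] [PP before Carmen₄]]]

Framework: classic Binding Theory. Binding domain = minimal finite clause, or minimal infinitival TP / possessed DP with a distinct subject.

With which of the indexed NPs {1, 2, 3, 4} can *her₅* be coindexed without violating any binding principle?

*her* is a pronoun, so Principle B applies: it must be free in its binding domain.
Binding domain of *her₅*: the matrix TP, whose subject is Farida₁.
*Farida₁* c-commands the pronoun within its binding domain → coindexation would violate Principle B.
*Ingrid₂*: the pronoun c-commands this R-expression → coindexation would violate Principle C on *Ingrid₂*.
*Odette₃*: the pronoun c-commands this R-expression → coindexation would violate Principle C on *Odette₃*.
*Carmen₄* and the pronoun do not c-command one another → neither Principle B nor Principle C is at stake; coindexation permitted.

{4}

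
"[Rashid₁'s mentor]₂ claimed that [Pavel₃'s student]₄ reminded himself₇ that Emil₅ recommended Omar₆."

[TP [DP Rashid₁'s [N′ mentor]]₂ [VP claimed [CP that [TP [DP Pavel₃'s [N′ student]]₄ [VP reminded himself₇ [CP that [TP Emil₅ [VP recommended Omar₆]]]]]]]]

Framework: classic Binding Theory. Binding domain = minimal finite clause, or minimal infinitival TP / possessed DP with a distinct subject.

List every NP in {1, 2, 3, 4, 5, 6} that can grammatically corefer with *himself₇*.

{4}

*himself* is an anaphor, so Principle A applies: it must be bound in its binding domain.
Binding domain of *himself₇*: the embedded TP, whose subject is [Pavel₃'s student]₄.
*Rashid₁* does not c-command the anaphor → cannot bind it.
*[Rashid₁'s mentor]₂* c-commands the anaphor but is outside its binding domain → cannot satisfy Principle A.
*Pavel₃* does not c-command the anaphor → cannot bind it.
*[Pavel₃'s student]₄* c-commands the anaphor within its binding domain → licit binder.
*Emil₅* does not c-command the anaphor → cannot bind it.
*Omar₆* does not c-command the anaphor → cannot bind it.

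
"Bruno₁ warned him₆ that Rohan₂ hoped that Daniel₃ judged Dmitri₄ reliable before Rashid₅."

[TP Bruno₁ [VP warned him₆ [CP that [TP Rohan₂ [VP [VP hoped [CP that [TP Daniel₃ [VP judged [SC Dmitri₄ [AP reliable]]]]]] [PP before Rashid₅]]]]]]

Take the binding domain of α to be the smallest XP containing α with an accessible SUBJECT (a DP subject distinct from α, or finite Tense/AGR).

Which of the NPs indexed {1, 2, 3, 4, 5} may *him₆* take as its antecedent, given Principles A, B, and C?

none

*him* is a pronoun, so Principle B applies: it must be free in its binding domain.
Binding domain of *him₆*: the matrix TP, whose subject is Bruno₁.
*Bruno₁* c-commands the pronoun within its binding domain → coindexation would violate Principle B.
*Rohan₂*: the pronoun c-commands this R-expression → coindexation would violate Principle C on *Rohan₂*.
*Daniel₃*: the pronoun c-commands this R-expression → coindexation would violate Principle C on *Daniel₃*.
*Dmitri₄*: the pronoun c-commands this R-expression → coindexation would violate Principle C on *Dmitri₄*.
*Rashid₅*: the pronoun c-commands this R-expression → coindexation would violate Principle C on *Rashid₅*.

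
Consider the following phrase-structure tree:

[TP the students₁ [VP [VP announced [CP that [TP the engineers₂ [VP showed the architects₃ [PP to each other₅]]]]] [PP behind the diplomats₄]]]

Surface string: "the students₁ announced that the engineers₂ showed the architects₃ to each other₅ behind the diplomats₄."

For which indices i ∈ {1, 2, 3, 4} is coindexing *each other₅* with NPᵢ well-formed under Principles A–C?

*each other* is an anaphor, so Principle A applies: it must be bound in its binding domain.
Binding domain of *each other₅*: the embedded TP, whose subject is the engineers₂.
*the students₁* c-commands the anaphor but is outside its binding domain → cannot satisfy Principle A.
*the engineers₂* c-commands the anaphor within its binding domain → licit binder.
*the architects₃* c-commands the anaphor within its binding domain → licit binder.
*the diplomats₄* does not c-command the anaphor → cannot bind it.

{2, 3}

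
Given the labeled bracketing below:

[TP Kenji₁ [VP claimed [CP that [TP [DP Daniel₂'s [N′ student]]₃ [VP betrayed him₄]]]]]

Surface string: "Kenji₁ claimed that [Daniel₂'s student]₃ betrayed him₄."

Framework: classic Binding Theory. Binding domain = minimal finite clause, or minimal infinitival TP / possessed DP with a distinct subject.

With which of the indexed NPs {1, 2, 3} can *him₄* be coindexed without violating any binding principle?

{1, 2}

*him* is a pronoun, so Principle B applies: it must be free in its binding domain.
Binding domain of *him₄*: the embedded TP, whose subject is [Daniel₂'s student]₃.
*Kenji₁* c-commands the pronoun but from outside its binding domain, and is not c-commanded by it → coindexation permitted.
*Daniel₂* and the pronoun do not c-command one another → neither Principle B nor Principle C is at stake; coindexation permitted.
*[Daniel₂'s student]₃* c-commands the pronoun within its binding domain → coindexation would violate Principle B.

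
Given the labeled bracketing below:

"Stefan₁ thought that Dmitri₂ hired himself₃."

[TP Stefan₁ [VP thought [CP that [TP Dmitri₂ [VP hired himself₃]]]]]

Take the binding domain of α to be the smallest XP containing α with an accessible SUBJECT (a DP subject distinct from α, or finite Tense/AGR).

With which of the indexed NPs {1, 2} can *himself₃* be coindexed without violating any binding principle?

*himself* is an anaphor, so Principle A applies: it must be bound in its binding domain.
Binding domain of *himself₃*: the embedded TP, whose subject is Dmitri₂.
*Stefan₁* c-commands the anaphor but is outside its binding domain → cannot satisfy Principle A.
*Dmitri₂* c-commands the anaphor within its binding domain → licit binder.

{2}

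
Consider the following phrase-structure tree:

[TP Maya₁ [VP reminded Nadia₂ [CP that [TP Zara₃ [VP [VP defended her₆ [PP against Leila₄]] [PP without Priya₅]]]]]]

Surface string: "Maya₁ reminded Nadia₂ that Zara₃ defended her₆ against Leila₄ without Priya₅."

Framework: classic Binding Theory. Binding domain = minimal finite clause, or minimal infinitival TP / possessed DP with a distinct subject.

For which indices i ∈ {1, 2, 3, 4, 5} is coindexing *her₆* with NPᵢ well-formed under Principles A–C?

*her* is a pronoun, so Principle B applies: it must be free in its binding domain.
Binding domain of *her₆*: the embedded TP, whose subject is Zara₃.
*Maya₁* c-commands the pronoun but from outside its binding domain, and is not c-commanded by it → coindexation permitted.
*Nadia₂* c-commands the pronoun but from outside its binding domain, and is not c-commanded by it → coindexation permitted.
*Zara₃* c-commands the pronoun within its binding domain → coindexation would violate Principle B.
*Leila₄*: the pronoun c-commands this R-expression → coindexation would violate Principle C on *Leila₄*.
*Priya₅* and the pronoun do not c-command one another → neither Principle B nor Principle C is at stake; coindexation permitted.

{1, 2, 5}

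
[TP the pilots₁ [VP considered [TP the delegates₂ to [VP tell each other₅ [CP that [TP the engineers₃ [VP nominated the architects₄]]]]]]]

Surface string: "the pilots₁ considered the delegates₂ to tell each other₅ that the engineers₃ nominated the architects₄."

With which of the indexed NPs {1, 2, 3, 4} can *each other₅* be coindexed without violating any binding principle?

*each other* is an anaphor, so Principle A applies: it must be bound in its binding domain.
Binding domain of *each other₅*: the embedded TP, whose subject is the delegates₂.
*the pilots₁* c-commands the anaphor but is outside its binding domain → cannot satisfy Principle A.
*the delegates₂* c-commands the anaphor within its binding domain → licit binder.
*the engineers₃* does not c-command the anaphor → cannot bind it.
*the architects₄* does not c-command the anaphor → cannot bind it.

{2}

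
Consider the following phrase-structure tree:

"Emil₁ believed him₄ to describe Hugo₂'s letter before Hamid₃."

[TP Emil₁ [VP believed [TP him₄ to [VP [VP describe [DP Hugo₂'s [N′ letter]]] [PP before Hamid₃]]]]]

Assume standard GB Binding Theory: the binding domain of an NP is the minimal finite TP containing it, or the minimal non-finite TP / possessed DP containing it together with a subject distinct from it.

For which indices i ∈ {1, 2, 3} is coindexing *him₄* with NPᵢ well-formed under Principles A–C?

none

*him* is a pronoun, so Principle B applies: it must be free in its binding domain.
Binding domain of *him₄*: the matrix TP, whose subject is Emil₁.
*Emil₁* c-commands the pronoun within its binding domain → coindexation would violate Principle B.
*Hugo₂*: the pronoun c-commands this R-expression → coindexation would violate Principle C on *Hugo₂*.
*Hamid₃*: the pronoun c-commands this R-expression → coindexation would violate Principle C on *Hamid₃*.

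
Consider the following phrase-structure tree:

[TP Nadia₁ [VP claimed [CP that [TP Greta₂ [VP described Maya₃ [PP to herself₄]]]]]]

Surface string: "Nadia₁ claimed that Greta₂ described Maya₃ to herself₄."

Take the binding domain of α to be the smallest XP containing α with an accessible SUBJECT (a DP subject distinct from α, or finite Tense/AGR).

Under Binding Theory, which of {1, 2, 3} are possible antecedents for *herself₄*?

*herself* is an anaphor, so Principle A applies: it must be bound in its binding domain.
Binding domain of *herself₄*: the embedded TP, whose subject is Greta₂.
*Nadia₁* c-commands the anaphor but is outside its binding domain → cannot satisfy Principle A.
*Greta₂* c-commands the anaphor within its binding domain → licit binder.
*Maya₃* c-commands the anaphor within its binding domain → licit binder.

{2, 3}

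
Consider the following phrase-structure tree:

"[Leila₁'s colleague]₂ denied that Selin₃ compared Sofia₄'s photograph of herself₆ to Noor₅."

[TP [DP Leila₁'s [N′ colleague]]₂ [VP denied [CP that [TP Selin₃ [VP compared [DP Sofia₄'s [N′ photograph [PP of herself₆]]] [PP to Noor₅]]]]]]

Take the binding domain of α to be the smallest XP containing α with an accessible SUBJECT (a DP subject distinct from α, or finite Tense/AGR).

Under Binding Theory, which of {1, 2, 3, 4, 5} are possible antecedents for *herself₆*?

{4}

*herself* is an anaphor, so Principle A applies: it must be bound in its binding domain.
Binding domain of *herself₆*: the possessed DP, whose subject is Sofia₄.
*Leila₁* does not c-command the anaphor → cannot bind it.
*[Leila₁'s colleague]₂* c-commands the anaphor but is outside its binding domain → cannot satisfy Principle A.
*Selin₃* c-commands the anaphor but is outside its binding domain → cannot satisfy Principle A.
*Sofia₄* c-commands the anaphor within its binding domain → licit binder.
*Noor₅* does not c-command the anaphor → cannot bind it.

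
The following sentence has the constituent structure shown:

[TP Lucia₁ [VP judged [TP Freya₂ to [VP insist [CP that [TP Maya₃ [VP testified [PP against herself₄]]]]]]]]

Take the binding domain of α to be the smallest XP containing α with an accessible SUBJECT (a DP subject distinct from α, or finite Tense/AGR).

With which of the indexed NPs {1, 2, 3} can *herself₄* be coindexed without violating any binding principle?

*herself* is an anaphor, so Principle A applies: it must be bound in its binding domain.
Binding domain of *herself₄*: the embedded TP, whose subject is Maya₃.
*Lucia₁* c-commands the anaphor but is outside its binding domain → cannot satisfy Principle A.
*Freya₂* c-commands the anaphor but is outside its binding domain → cannot satisfy Principle A.
*Maya₃* c-commands the anaphor within its binding domain → licit binder.

{3}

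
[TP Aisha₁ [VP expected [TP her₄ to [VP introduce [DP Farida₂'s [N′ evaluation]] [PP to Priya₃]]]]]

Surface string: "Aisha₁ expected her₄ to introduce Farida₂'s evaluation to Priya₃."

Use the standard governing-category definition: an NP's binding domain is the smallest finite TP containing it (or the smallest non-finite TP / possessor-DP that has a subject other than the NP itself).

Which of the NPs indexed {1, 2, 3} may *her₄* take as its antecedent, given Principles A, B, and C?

*her* is a pronoun, so Principle B applies: it must be free in its binding domain.
Binding domain of *her₄*: the matrix TP, whose subject is Aisha₁.
*Aisha₁* c-commands the pronoun within its binding domain → coindexation would violate Principle B.
*Farida₂*: the pronoun c-commands this R-expression → coindexation would violate Principle C on *Farida₂*.
*Priya₃*: the pronoun c-commands this R-expression → coindexation would violate Principle C on *Priya₃*.

none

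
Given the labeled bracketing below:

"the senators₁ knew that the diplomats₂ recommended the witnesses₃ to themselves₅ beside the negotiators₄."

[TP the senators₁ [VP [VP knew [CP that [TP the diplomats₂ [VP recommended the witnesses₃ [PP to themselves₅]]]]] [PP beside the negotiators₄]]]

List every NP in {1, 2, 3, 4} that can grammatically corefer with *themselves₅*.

*themselves* is an anaphor, so Principle A applies: it must be bound in its binding domain.
Binding domain of *themselves₅*: the embedded TP, whose subject is the diplomats₂.
*the senators₁* c-commands the anaphor but is outside its binding domain → cannot satisfy Principle A.
*the diplomats₂* c-commands the anaphor within its binding domain → licit binder.
*the witnesses₃* c-commands the anaphor within its binding domain → licit binder.
*the negotiators₄* does not c-command the anaphor → cannot bind it.

{2, 3}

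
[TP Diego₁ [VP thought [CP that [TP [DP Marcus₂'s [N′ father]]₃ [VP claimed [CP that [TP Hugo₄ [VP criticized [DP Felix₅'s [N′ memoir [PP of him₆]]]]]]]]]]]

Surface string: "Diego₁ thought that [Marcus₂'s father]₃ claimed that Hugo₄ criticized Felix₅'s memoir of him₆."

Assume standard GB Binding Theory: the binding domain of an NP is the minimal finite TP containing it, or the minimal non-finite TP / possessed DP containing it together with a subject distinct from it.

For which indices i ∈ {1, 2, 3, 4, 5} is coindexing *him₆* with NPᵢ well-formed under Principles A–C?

{1, 2, 3, 4}

*him* is a pronoun, so Principle B applies: it must be free in its binding domain.
Binding domain of *him₆*: the possessed DP, whose subject is Felix₅.
*Diego₁* c-commands the pronoun but from outside its binding domain, and is not c-commanded by it → coindexation permitted.
*Marcus₂* and the pronoun do not c-command one another → neither Principle B nor Principle C is at stake; coindexation permitted.
*[Marcus₂'s father]₃* c-commands the pronoun but from outside its binding domain, and is not c-commanded by it → coindexation permitted.
*Hugo₄* c-commands the pronoun but from outside its binding domain, and is not c-commanded by it → coindexation permitted.
*Felix₅* c-commands the pronoun within its binding domain → coindexation would violate Principle B.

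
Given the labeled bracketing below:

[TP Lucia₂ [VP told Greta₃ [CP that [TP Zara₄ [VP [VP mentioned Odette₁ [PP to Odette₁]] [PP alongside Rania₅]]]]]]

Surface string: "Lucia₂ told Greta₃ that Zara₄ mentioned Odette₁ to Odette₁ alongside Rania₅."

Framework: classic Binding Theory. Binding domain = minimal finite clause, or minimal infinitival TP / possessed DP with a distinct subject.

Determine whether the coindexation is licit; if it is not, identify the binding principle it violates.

The two coindexed NPs are *Odette₁* (the higher occurrence) and *Odette₁* (the lower occurrence).
*Odette₁* (the lower occurrence) is an R-expression. Principle C requires it to be free everywhere.
*Odette₁* (the higher occurrence) c-commands it and carries the same index.
The R-expression is bound → Principle C violation.

Principle C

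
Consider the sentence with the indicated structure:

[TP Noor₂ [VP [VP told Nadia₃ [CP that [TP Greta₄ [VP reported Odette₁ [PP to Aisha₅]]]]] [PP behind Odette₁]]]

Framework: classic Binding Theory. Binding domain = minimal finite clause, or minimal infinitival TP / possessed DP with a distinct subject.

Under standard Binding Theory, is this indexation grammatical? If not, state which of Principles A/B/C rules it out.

The two coindexed NPs are *Odette₁* and *Odette₁*.
*Odette₁* is an R-expression; no coindexed NP c-commands it, so Principle C holds.
*Odette₁* is an R-expression; *Odette₁* does not c-command it, and no other NP shares its index, so Principle C is satisfied.
All principles are respected.

grammatical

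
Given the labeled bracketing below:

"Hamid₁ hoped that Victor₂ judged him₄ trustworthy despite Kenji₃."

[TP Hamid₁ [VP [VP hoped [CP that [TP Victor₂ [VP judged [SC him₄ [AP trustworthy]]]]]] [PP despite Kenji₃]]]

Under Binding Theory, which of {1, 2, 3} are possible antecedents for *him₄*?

{1, 3}

*him* is a pronoun, so Principle B applies: it must be free in its binding domain.
Binding domain of *him₄*: the embedded TP, whose subject is Victor₂.
*Hamid₁* c-commands the pronoun but from outside its binding domain, and is not c-commanded by it → coindexation permitted.
*Victor₂* c-commands the pronoun within its binding domain → coindexation would violate Principle B.
*Kenji₃* and the pronoun do not c-command one another → neither Principle B nor Principle C is at stake; coindexation permitted.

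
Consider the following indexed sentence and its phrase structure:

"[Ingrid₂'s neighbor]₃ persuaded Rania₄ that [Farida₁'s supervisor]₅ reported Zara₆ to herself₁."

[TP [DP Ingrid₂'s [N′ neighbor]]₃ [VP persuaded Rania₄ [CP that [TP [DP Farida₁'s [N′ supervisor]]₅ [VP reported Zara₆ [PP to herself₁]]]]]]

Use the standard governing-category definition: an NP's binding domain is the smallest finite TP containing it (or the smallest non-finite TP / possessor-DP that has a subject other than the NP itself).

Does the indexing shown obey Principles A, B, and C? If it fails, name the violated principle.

Principle A

The two coindexed NPs are *Farida₁* and *herself₁*.
*herself₁* is an anaphor. Principle A requires it to be bound within its binding domain — the embedded TP, whose subject is [Farida₁'s supervisor]₅.
Within that domain it is c-commanded by *[Farida₁'s supervisor]₅*, *Zara₆*, none of which share its index.
*Farida₁* does not c-command the anaphor at all.
The anaphor is unbound in its domain → Principle A violation.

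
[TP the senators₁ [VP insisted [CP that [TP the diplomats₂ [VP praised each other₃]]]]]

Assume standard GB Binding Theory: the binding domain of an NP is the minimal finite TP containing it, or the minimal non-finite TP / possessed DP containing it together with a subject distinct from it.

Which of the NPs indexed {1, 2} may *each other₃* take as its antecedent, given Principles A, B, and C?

{2}

*each other* is an anaphor, so Principle A applies: it must be bound in its binding domain.
Binding domain of *each other₃*: the embedded TP, whose subject is the diplomats₂.
*the senators₁* c-commands the anaphor but is outside its binding domain → cannot satisfy Principle A.
*the diplomats₂* c-commands the anaphor within its binding domain → licit binder.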